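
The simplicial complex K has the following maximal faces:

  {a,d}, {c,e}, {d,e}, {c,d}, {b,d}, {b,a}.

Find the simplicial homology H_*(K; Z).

H_0 ≅ Z,  H_1 ≅ Z^2.

K has 5 vertices, 6 edges.
rank ∂_0 = 0, rank ∂_1 = 4 ⇒ b_0 = 5 − 0 − 4 = 1; all invariant factors of ∂_1 are 1 so no torsion. So H_0 = Z.
rank ∂_1 = 4, rank ∂_2 = 0 ⇒ b_1 = 6 − 4 − 0 = 2. So H_1 = Z^2.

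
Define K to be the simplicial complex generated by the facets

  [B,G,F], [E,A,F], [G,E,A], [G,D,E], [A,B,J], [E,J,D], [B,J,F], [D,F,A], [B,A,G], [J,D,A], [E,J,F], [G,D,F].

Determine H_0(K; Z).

Fix the vertex order A < B < D < E < F < G < J and write every simplex with vertices in increasing order. Then dim K = 2 and the simplices of K are:

  0-simplices (7): A, B, D, E, F, G, J
  1-simplices (18): AB, AD, AE, AF, AG, AJ, BF, BG, BJ, DE, DF, DG, DJ, EF, EG, EJ, FG, FJ
  2-simplices (12): ABG, ABJ, ADF, ADJ, AEF, AEG, BFG, BFJ, DEG, DEJ, DFG, EFJ

giving chain groups C_0 ≅ Z^7, C_1 ≅ Z^18, C_2 ≅ Z^12.

The boundary map ∂_1: C_1 → C_0 is given by ∂[p,q] = [q] − [p]. For instance
  ∂AE = E − A.
This gives a 7×18 integer matrix of rank 6; reducing to Smith normal form yields diagonal entries (1,1,1,1,1,1).

Boundary ∂_2: C_2 → C_1 acts by ∂[p,q,r] = [q,r] − [p,r] + [p,q]. For instance
  ∂BFJ = FJ − BJ + BF,
  ∂AEG = EG − AG + AE.
As a 18×12 matrix over Z this has rank 12, with invariant factors (1,1,1,1,1,1,1,1,1,1,1,2).

From H_k ≅ ker(∂_k) / im(∂_{k+1}) we obtain:

  H_0: rank C_0 − rank ∂_1 = 7 − 6 = 1, and the invariant factors of ∂_1 are all 1, so H_0 ≅ Z.

(K is a triangulation of the real projective plane RP^2.)

H_0 = Z.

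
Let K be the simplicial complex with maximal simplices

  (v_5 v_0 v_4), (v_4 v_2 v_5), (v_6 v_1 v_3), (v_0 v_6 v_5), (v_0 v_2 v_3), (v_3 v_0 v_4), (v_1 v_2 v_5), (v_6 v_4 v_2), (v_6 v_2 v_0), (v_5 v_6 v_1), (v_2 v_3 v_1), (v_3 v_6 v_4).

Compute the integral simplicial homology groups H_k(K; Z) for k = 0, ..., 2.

Order the vertices as v_0 < v_1 < v_2 < v_3 < v_4 < v_5 < v_6. Listing each simplex with vertices in this order, K has dimension 2 with simplices:

  0-simplices (7): [v_0], [v_1], [v_2], [v_3], [v_4], [v_5], [v_6]
  1-simplices (18): (18 of them)
  2-simplices (12): (12 of them)

giving chain groups C_0 ≅ Z^7, C_1 ≅ Z^18, C_2 ≅ Z^12.

∂_1: C_1 → C_0 sends each edge [p,q] (with p < q) to q − p.
The resulting 7×18 matrix has rank 6, and its Smith normal form has invariant factors (1,1,1,1,1,1).

The boundary map ∂_2: C_2 → C_1 sends each 2-simplex [p,q,r] to [q,r] − [p,r] + [p,q]. For instance
  ∂[v_2,v_4,v_6] = [v_4,v_6] − [v_2,v_6] + [v_2,v_4],
  ∂[v_0,v_4,v_5] = [v_4,v_5] − [v_0,v_5] + [v_0,v_4].
The 18×12 boundary matrix has rank 12 and Smith normal form diag(1,1,1,1,1,1,1,1,1,1,1,2).

Reading off H_k = ker ∂_k / im ∂_{k+1}:

  H_0: rank C_0 − rank ∂_1 = 7 − 6 = 1, and the invariant factors of ∂_1 are all 1, so H_0 ≅ Z.
  H_1: rank ker ∂_1 − rank ∂_2 = (18 − 6) − 12 = 0, and ∂_2 has invariant factor 2 > 1, so H_1 ≅ Z/2Z.
  H_2: rank ker ∂_2 − rank ∂_3 = (12 − 12) − 0 = 0, and there is no ∂_3, so H_2 ≅ 0.

As a check, the Euler characteristic is 7 − 18 + 12 = 1, which agrees with 1 − 0 + 0 = 1.

H_0 = Z,  H_1 = Z/2Z,  H_2 = 0.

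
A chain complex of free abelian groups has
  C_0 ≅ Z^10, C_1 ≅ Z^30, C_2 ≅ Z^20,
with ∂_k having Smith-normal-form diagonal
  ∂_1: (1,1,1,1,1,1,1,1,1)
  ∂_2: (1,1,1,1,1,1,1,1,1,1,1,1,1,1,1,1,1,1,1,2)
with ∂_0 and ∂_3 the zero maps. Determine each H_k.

H_0: b_0 = 10 − 0 − 9 = 1; torsion from ∂_1 factors > 1: none. So H_0 = Z.
H_1: b_1 = 30 − 9 − 20 = 1; torsion from ∂_2 factors > 1: [2]. So H_1 = Z ⊕ Z/2Z.
H_2: b_2 = 20 − 20 − 0 = 0; torsion from ∂_3 factors > 1: none. So H_2 = 0.

H_0 = Z,  H_1 = Z ⊕ Z/2Z,  H_2 = 0.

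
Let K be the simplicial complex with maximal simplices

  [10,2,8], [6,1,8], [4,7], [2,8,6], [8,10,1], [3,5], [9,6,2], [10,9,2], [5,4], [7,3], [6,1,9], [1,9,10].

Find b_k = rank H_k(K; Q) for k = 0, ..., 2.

b_0 = 2, b_1 = 1, b_2 = 1.

We work with the vertex ordering 1 < 2 < 3 < 4 < 5 < 6 < 7 < 8 < 9 < 10. The simplices of K, each written with vertices in increasing order, are:

  0-simplices (10): [1], [2], [3], [4], [5], [6], [7], [8], [9], [10]
  1-simplices (16): [1,6], [1,8], [1,9], [1,10], [2,6], [2,8], [2,9], [2,10], [3,5], [3,7], [4,5], [4,7], [6,8], [6,9], [8,10], [9,10]
  2-simplices (8): [1,6,8], [1,6,9], [1,8,10], [1,9,10], [2,6,8], [2,6,9], [2,8,10], [2,9,10]

so the chain groups are C_0 ≅ Z^10, C_1 ≅ Z^16, C_2 ≅ Z^8.

The boundary map ∂_1: C_1 → C_0 is given by ∂[p,q] = [q] − [p]. For instance
  ∂[2,8] = [8] − [2].
This gives a 10×16 integer matrix of rank 8; reducing to Smith normal form yields diagonal entries (1,1,1,1,1,1,1,1).

∂_2: C_2 → C_1 sends each 2-simplex [p,q,r] to [q,r] − [p,r] + [p,q]. For instance
  ∂[2,6,8] = [6,8] − [2,8] + [2,6],
  ∂[2,8,10] = [8,10] − [2,10] + [2,8].
The resulting 16×8 matrix has rank 7, and its Smith normal form has invariant factors (1,1,1,1,1,1,1).

Now H_k = ker ∂_k / im ∂_{k+1}, so:

  H_0: rank C_0 − rank ∂_1 = 10 − 8 = 2, and the invariant factors of ∂_1 are all 1, so H_0 ≅ Z^2.
  H_1: rank ker ∂_1 − rank ∂_2 = (16 − 8) − 7 = 1, and the invariant factors of ∂_2 are all 1, so H_1 ≅ Z.
  H_2: rank ker ∂_2 − rank ∂_3 = (8 − 7) − 0 = 1, and there is no ∂_3, so H_2 ≅ Z.

(K is a triangulation of the disjoint union of the circle S^1 and the 2-sphere S^2.)

Hence the Betti numbers are b_0 = 2, b_1 = 1, b_2 = 1.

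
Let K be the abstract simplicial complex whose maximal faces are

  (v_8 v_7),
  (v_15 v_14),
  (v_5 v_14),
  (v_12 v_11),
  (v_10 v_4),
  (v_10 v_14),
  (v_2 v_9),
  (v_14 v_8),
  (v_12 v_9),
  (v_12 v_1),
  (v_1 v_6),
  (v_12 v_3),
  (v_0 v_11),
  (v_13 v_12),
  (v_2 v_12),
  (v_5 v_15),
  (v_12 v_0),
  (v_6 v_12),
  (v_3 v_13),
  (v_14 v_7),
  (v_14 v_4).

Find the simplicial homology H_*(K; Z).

We work with the vertex ordering v_0 < v_1 < v_2 < v_3 < v_4 < v_5 < v_6 < v_7 < v_8 < v_9 < v_10 < v_11 < v_12 < v_13 < v_14 < v_15. The simplices of K, each written with vertices in increasing order, are:

  0-simplices (16): [v_0], [v_1], [v_2], [v_3], [v_4], [v_5], [v_6], [v_7], [v_8], [v_9], [v_10], [v_11], [v_12], [v_13], [v_14], [v_15]
  1-simplices (21): (21 of them)

so the chain groups are C_0 ≅ Z^16, C_1 ≅ Z^21.

Boundary ∂_1: C_1 → C_0 is given by ∂[p,q] = [q] − [p].
The 16×21 boundary matrix has rank 14 and Smith normal form diag(1,1,1,1,1,1,1,1,1,1,1,1,1,1).

Reading off H_k = ker ∂_k / im ∂_{k+1}:

  H_0: rank C_0 − rank ∂_1 = 16 − 14 = 2, and the invariant factors of ∂_1 are all 1, so H_0 = Z^2.
  H_1: rank ker ∂_1 − rank ∂_2 = (21 − 14) − 0 = 7, and there is no ∂_2, so H_1 = Z^7.

H_0 ≅ Z^2,  H_1 ≅ Z^7.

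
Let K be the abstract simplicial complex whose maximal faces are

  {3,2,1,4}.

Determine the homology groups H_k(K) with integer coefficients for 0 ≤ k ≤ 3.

H_0 = Z,  H_1 = 0,  H_2 = 0,  H_3 = 0.

Take the total order 1 < 2 < 3 < 4 on the vertex set. Then K (dimension 3) consists of the simplices:

  0-simplices (4): [1], [2], [3], [4]
  1-simplices (6): [1,2], [1,3], [1,4], [2,3], [2,4], [3,4]
  2-simplices (4): [1,2,3], [1,2,4], [1,3,4], [2,3,4]
  3-simplices (1): [1,2,3,4]

so the chain groups are C_0 ≅ Z^4, C_1 ≅ Z^6, C_2 ≅ Z^4, C_3 ≅ Z^1.

The boundary map ∂_1: C_1 → C_0 is given by ∂[p,q] = [q] − [p]. For instance
  ∂[1,4] = [4] − [1].
As a 4×6 matrix over Z this has rank 3, with invariant factors (1,1,1).

The boundary map ∂_2: C_2 → C_1 maps a triangle to the signed sum of its edges. For instance
  ∂[2,3,4] = [3,4] − [2,4] + [2,3],
  ∂[1,3,4] = [3,4] − [1,4] + [1,3].
As a 6×4 matrix over Z this has rank 3, with invariant factors (1,1,1).

∂_3: C_3 → C_2 sends each 3-simplex σ to the alternating sum Σ_i (−1)^i (σ with its i-th vertex removed). For instance
  ∂[1,2,3,4] = [2,3,4] − [1,3,4] + [1,2,4] − [1,2,3].
The 4×1 boundary matrix has rank 1 and Smith normal form diag(1).

From H_k ≅ ker(∂_k) / im(∂_{k+1}) we obtain:

  H_0: rank C_0 − rank ∂_1 = 4 − 3 = 1, and the invariant factors of ∂_1 are all 1, so H_0 ≅ Z.
  H_1: rank ker ∂_1 − rank ∂_2 = (6 − 3) − 3 = 0, and the invariant factors of ∂_2 are all 1, so H_1 ≅ 0.
  H_2: rank ker ∂_2 − rank ∂_3 = (4 − 3) − 1 = 0, and the invariant factors of ∂_3 are all 1, so H_2 ≅ 0.
  H_3: rank ker ∂_3 − rank ∂_4 = (1 − 1) − 0 = 0, and there is no ∂_4, so H_3 ≅ 0.

As a check, the Euler characteristic is 4 − 6 + 4 − 1 = 1, which agrees with 1 − 0 + 0 − 0 = 1.
(K is a triangulation of the 3-simplex.)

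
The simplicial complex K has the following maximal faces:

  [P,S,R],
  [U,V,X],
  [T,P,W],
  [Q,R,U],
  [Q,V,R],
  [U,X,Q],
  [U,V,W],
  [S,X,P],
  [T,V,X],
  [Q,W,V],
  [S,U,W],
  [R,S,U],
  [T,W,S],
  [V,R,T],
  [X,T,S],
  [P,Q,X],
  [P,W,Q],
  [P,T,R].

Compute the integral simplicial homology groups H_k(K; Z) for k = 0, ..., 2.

Take the total order P < Q < R < S < T < U < V < W < X on the vertex set. Then K (dimension 2) consists of the simplices:

  0-simplices (9): P, Q, R, S, T, U, V, W, X
  1-simplices (27): PQ, PR, PS, PT, PW, PX, QR, QU, QV, QW, QX, RS, RT, RU, RV, ST, SU, SW, SX, TV, TW, TX, UV, UW, UX, VW, VX
  2-simplices (18): PQW, PQX, PRS, PRT, PSX, PTW, QRU, QRV, QUX, QVW, RSU, RTV, STW, STX, SUW, TVX, UVW, UVX

Hence C_0 ≅ Z^9, C_1 ≅ Z^27, C_2 ≅ Z^18.

The boundary map ∂_1: C_1 → C_0 maps an edge to its endpoints' difference, ∂[p,q] = q − p. For instance
  ∂PR = R − P.
This gives a 9×27 integer matrix of rank 8; reducing to Smith normal form yields diagonal entries (1,1,1,1,1,1,1,1).

The boundary map ∂_2: C_2 → C_1 maps a triangle to the signed sum of its edges. For instance
  ∂PRS = RS − PS + PR,
  ∂SUW = UW − SW + SU.
The resulting 27×18 matrix has rank 18, and its Smith normal form has invariant factors (1,1,1,1,1,1,1,1,1,1,1,1,1,1,1,1,1,2).

Reading off H_k = ker ∂_k / im ∂_{k+1}:

  H_0: rank C_0 − rank ∂_1 = 9 − 8 = 1, and the invariant factors of ∂_1 are all 1, so H_0 = Z.
  H_1: rank ker ∂_1 − rank ∂_2 = (27 − 8) − 18 = 1, and ∂_2 has invariant factor 2 > 1, so H_1 = Z ⊕ Z/2.
  H_2: rank ker ∂_2 − rank ∂_3 = (18 − 18) − 0 = 0, and there is no ∂_3, so H_2 = 0.

H_0 = Z,  H_1 = Z ⊕ Z/2,  H_2 = 0.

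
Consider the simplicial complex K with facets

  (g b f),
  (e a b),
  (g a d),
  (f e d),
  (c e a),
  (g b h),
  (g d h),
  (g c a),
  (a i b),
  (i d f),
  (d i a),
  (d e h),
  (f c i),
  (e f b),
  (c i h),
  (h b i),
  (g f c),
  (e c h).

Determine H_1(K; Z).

Order the vertices as a < b < c < d < e < f < g < h < i. Listing each simplex with vertices in this order, K has dimension 2 with simplices:

  0-simplices (9): a, b, c, d, e, f, g, h, i
  1-simplices (27): ab, ac, ad, ae, ag, ai, be, bf, bg, bh, bi, ce, cf, cg, ch, ci, de, df, dg, dh, di, ef, eh, fg, fi, gh, hi
  2-simplices (18): abe, abi, ace, acg, adg, adi, bef, bfg, bgh, bhi, ceh, cfg, cfi, chi, def, deh, dfi, dgh

giving chain groups C_0 ≅ Z^9, C_1 ≅ Z^27, C_2 ≅ Z^18.

Boundary ∂_1: C_1 → C_0 maps an edge to its endpoints' difference, ∂[p,q] = q − p. For instance
  ∂df = f − d.
The resulting 9×27 matrix has rank 8, and its Smith normal form has invariant factors (1,1,1,1,1,1,1,1).

Boundary ∂_2: C_2 → C_1 maps a triangle to the signed sum of its edges. For instance
  ∂cfi = fi − ci + cf,
  ∂ceh = eh − ch + ce.
As a 27×18 matrix over Z this has rank 17, with invariant factors (1,1,1,1,1,1,1,1,1,1,1,1,1,1,1,1,1).

Reading off H_k = ker ∂_k / im ∂_{k+1}:

  H_1: rank ker ∂_1 − rank ∂_2 = (27 − 8) − 17 = 2, and the invariant factors of ∂_2 are all 1, so H_1 ≅ Z^2.

(K is a triangulation of the torus T^2.)

H_1 ≅ Z^2.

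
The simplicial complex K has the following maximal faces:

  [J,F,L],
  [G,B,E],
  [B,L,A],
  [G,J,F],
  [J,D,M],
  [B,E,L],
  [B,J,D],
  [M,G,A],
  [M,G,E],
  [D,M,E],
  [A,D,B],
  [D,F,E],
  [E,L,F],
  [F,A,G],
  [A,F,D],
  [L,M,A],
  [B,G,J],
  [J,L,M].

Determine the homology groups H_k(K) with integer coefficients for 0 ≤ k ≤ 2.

H_0 ≅ Z,  H_1 ≅ Z^2,  H_2 ≅ Z.

K has 9 vertices, 27 edges, 18 triangles.
rank ∂_0 = 0, rank ∂_1 = 8 ⇒ b_0 = 9 − 0 − 8 = 1; all invariant factors of ∂_1 are 1 so no torsion. So H_0 ≅ Z.
rank ∂_1 = 8, rank ∂_2 = 17 ⇒ b_1 = 27 − 8 − 17 = 2; all invariant factors of ∂_2 are 1 so no torsion. So H_1 ≅ Z^2.
rank ∂_2 = 17, rank ∂_3 = 0 ⇒ b_2 = 18 − 17 − 0 = 1. So H_2 ≅ Z.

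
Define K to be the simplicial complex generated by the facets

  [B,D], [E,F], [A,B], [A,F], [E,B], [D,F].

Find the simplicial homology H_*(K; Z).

Take the total order A < B < D < E < F on the vertex set. Then K (dimension 1) consists of the simplices:

  0-simplices (5): A, B, D, E, F
  1-simplices (6): AB, AF, BD, BE, DF, EF

giving chain groups C_0 ≅ Z^5, C_1 ≅ Z^6.

The boundary map ∂_1: C_1 → C_0 is given by ∂[p,q] = [q] − [p]. For instance
  ∂BD = D − B.
This gives a 5×6 integer matrix of rank 4; reducing to Smith normal form yields diagonal entries (1,1,1,1).

Computing H_k = (kernel of ∂_k) / (image of ∂_{k+1}):

  H_0: rank C_0 − rank ∂_1 = 5 − 4 = 1, and the invariant factors of ∂_1 are all 1, so H_0 = Z.
  H_1: rank ker ∂_1 − rank ∂_2 = (6 − 4) − 0 = 2, and there is no ∂_2, so H_1 = Z^2.

As a check, the Euler characteristic is 5 − 6 = -1, which agrees with 1 − 2 = -1.

H_0 = Z,  H_1 = Z^2.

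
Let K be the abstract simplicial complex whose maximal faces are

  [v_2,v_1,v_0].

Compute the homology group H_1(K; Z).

H_1 = 0.

Order the vertices as v_0 < v_1 < v_2. Listing each simplex with vertices in this order, K has dimension 2 with simplices:

  0-simplices (3): [v_0], [v_1], [v_2]
  1-simplices (3): [v_0,v_1], [v_0,v_2], [v_1,v_2]
  2-simplices (1): [v_0,v_1,v_2]

so the chain groups are C_0 ≅ Z^3, C_1 ≅ Z^3, C_2 ≅ Z^1.

The boundary map ∂_1: C_1 → C_0 sends each edge [p,q] (with p < q) to q − p.
The resulting 3×3 matrix has rank 2, and its Smith normal form has invariant factors (1,1).

∂_2: C_2 → C_1 acts by ∂[p,q,r] = [q,r] − [p,r] + [p,q]. For instance
  ∂[v_0,v_1,v_2] = [v_1,v_2] − [v_0,v_2] + [v_0,v_1].
This gives a 3×1 integer matrix of rank 1; reducing to Smith normal form yields diagonal entries (1).

Reading off H_k = ker ∂_k / im ∂_{k+1}:

  H_1: rank ker ∂_1 − rank ∂_2 = (3 − 2) − 1 = 0, and the invariant factors of ∂_2 are all 1, so H_1 = 0.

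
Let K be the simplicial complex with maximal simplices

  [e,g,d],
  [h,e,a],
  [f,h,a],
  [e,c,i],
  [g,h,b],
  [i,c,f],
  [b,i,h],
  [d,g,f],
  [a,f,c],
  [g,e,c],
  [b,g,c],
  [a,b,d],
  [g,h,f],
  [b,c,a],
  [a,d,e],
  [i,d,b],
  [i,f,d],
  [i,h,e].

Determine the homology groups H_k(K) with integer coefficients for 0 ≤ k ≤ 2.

H_0 = Z,  H_1 = Z^2,  H_2 = Z.

Take the total order a < b < c < d < e < f < g < h < i on the vertex set. Then K (dimension 2) consists of the simplices:

  0-simplices (9): a, b, c, d, e, f, g, h, i
  1-simplices (27): ab, ac, ad, ae, af, ah, bc, bd, bg, bh, bi, ce, cf, cg, ci, de, df, dg, di, eg, eh, ei, fg, fh, fi, gh, hi
  2-simplices (18): abc, abd, acf, ade, aeh, afh, bcg, bdi, bgh, bhi, ceg, cei, cfi, deg, dfg, dfi, ehi, fgh

giving chain groups C_0 ≅ Z^9, C_1 ≅ Z^27, C_2 ≅ Z^18.

The boundary map ∂_1: C_1 → C_0 maps an edge to its endpoints' difference, ∂[p,q] = q − p.
The resulting 9×27 matrix has rank 8, and its Smith normal form has invariant factors (1,1,1,1,1,1,1,1).

The boundary map ∂_2: C_2 → C_1 maps a triangle to the signed sum of its edges. For instance
  ∂bgh = gh − bh + bg,
  ∂ehi = hi − ei + eh.
The 27×18 boundary matrix has rank 17 and Smith normal form diag(1,1,1,1,1,1,1,1,1,1,1,1,1,1,1,1,1).

From H_k ≅ ker(∂_k) / im(∂_{k+1}) we obtain:

  H_0: rank C_0 − rank ∂_1 = 9 − 8 = 1, and the invariant factors of ∂_1 are all 1, so H_0 ≅ Z.
  H_1: rank ker ∂_1 − rank ∂_2 = (27 − 8) − 17 = 2, and the invariant factors of ∂_2 are all 1, so H_1 ≅ Z^2.
  H_2: rank ker ∂_2 − rank ∂_3 = (18 − 17) − 0 = 1, and there is no ∂_3, so H_2 ≅ Z.

(K is a triangulation of the torus T^2.)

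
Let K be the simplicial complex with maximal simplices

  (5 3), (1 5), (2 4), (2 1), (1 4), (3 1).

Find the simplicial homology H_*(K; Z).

H_0 = Z,  H_1 = Z^2.

K has 5 vertices, 6 edges.
rank ∂_0 = 0, rank ∂_1 = 4 ⇒ b_0 = 5 − 0 − 4 = 1; all invariant factors of ∂_1 are 1 so no torsion. So H_0 = Z.
rank ∂_1 = 4, rank ∂_2 = 0 ⇒ b_1 = 6 − 4 − 0 = 2. So H_1 = Z^2.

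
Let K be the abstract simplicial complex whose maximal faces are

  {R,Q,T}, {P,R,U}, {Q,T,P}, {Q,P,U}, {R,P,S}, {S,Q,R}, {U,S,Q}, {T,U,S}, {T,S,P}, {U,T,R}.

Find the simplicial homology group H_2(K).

H_2 ≅ 0.

We work with the vertex ordering P < Q < R < S < T < U. The simplices of K, each written with vertices in increasing order, are:

  0-simplices (6): P, Q, R, S, T, U
  1-simplices (15): PQ, PR, PS, PT, PU, QR, QS, QT, QU, RS, RT, RU, ST, SU, TU
  2-simplices (10): PQT, PQU, PRS, PRU, PST, QRS, QRT, QSU, RTU, STU

Hence C_0 ≅ Z^6, C_1 ≅ Z^15, C_2 ≅ Z^10.

The boundary map ∂_1: C_1 → C_0 sends each edge [p,q] (with p < q) to q − p.
The 6×15 boundary matrix has rank 5 and Smith normal form diag(1,1,1,1,1).

The boundary map ∂_2: C_2 → C_1 maps a triangle to the signed sum of its edges. For instance
  ∂PRS = RS − PS + PR,
  ∂RTU = TU − RU + RT.
The resulting 15×10 matrix has rank 10, and its Smith normal form has invariant factors (1,1,1,1,1,1,1,1,1,2).

Computing H_k = (kernel of ∂_k) / (image of ∂_{k+1}):

  H_2: rank ker ∂_2 − rank ∂_3 = (10 − 10) − 0 = 0, and there is no ∂_3, so H_2 ≅ 0.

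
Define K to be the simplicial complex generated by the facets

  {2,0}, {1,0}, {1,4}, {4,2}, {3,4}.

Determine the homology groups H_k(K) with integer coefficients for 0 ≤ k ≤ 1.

K has 5 vertices, 5 edges.
rank ∂_0 = 0, rank ∂_1 = 4 ⇒ b_0 = 5 − 0 − 4 = 1; all invariant factors of ∂_1 are 1 so no torsion. So H_0 = Z.
rank ∂_1 = 4, rank ∂_2 = 0 ⇒ b_1 = 5 − 4 − 0 = 1. So H_1 = Z.

H_0 ≅ Z,  H_1 ≅ Z.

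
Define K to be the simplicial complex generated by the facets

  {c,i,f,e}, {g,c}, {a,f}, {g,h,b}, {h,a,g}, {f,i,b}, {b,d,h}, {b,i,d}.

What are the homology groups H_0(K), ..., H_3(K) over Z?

K has 9 vertices, 18 edges, 9 triangles, 1 3-simplex.
rank ∂_0 = 0, rank ∂_1 = 8 ⇒ b_0 = 9 − 0 − 8 = 1; all invariant factors of ∂_1 are 1 so no torsion. So H_0 = Z.
rank ∂_1 = 8, rank ∂_2 = 8 ⇒ b_1 = 18 − 8 − 8 = 2; all invariant factors of ∂_2 are 1 so no torsion. So H_1 = Z^2.
rank ∂_2 = 8, rank ∂_3 = 1 ⇒ b_2 = 9 − 8 − 1 = 0; all invariant factors of ∂_3 are 1 so no torsion. So H_2 = 0.
rank ∂_3 = 1, rank ∂_4 = 0 ⇒ b_3 = 1 − 1 − 0 = 0. So H_3 = 0.

H_0 = Z,  H_1 = Z^2,  H_2 = 0,  H_3 = 0.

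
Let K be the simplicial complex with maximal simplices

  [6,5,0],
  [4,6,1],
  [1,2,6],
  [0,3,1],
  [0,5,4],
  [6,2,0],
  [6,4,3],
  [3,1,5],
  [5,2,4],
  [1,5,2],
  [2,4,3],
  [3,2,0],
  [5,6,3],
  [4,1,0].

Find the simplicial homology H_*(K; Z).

We work with the vertex ordering 0 < 1 < 2 < 3 < 4 < 5 < 6. The simplices of K, each written with vertices in increasing order, are:

  0-simplices (7): [0], [1], [2], [3], [4], [5], [6]
  1-simplices (21): [0,1], [0,2], [0,3], [0,4], [0,5], [0,6], [1,2], [1,3], [1,4], [1,5], [1,6], [2,3], [2,4], [2,5], [2,6], [3,4], [3,5], [3,6], [4,5], [4,6], [5,6]
  2-simplices (14): [0,1,3], [0,1,4], [0,2,3], [0,2,6], [0,4,5], [0,5,6], [1,2,5], [1,2,6], [1,3,5], [1,4,6], [2,3,4], [2,4,5], [3,4,6], [3,5,6]

giving chain groups C_0 ≅ Z^7, C_1 ≅ Z^21, C_2 ≅ Z^14.

∂_1: C_1 → C_0 sends each edge [p,q] (with p < q) to q − p. For instance
  ∂[2,3] = [3] − [2].
The 7×21 boundary matrix has rank 6 and Smith normal form diag(1,1,1,1,1,1).

The boundary map ∂_2: C_2 → C_1 maps a triangle to the signed sum of its edges. For instance
  ∂[0,2,3] = [2,3] − [0,3] + [0,2],
  ∂[0,2,6] = [2,6] − [0,6] + [0,2].
As a 21×14 matrix over Z this has rank 13, with invariant factors (1,1,1,1,1,1,1,1,1,1,1,1,1).

Now H_k = ker ∂_k / im ∂_{k+1}, so:

  H_0: rank C_0 − rank ∂_1 = 7 − 6 = 1, and the invariant factors of ∂_1 are all 1, so H_0 ≅ Z.
  H_1: rank ker ∂_1 − rank ∂_2 = (21 − 6) − 13 = 2, and the invariant factors of ∂_2 are all 1, so H_1 ≅ Z^2.
  H_2: rank ker ∂_2 − rank ∂_3 = (14 − 13) − 0 = 1, and there is no ∂_3, so H_2 ≅ Z.

As a check, the Euler characteristic is 7 − 21 + 14 = 0, which agrees with 1 − 2 + 1 = 0.
(K is a triangulation of the torus T^2.)

H_0 = Z,  H_1 = Z^2,  H_2 = Z.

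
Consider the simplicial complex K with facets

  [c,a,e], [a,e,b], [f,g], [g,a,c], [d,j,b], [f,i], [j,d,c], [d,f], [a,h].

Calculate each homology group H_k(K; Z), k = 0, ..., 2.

Fix the vertex order a < b < c < d < e < f < g < h < i < j and write every simplex with vertices in increasing order. Then dim K = 2 and the simplices of K are:

  0-simplices (10): a, b, c, d, e, f, g, h, i, j
  1-simplices (16): ab, ac, ae, ag, ah, bd, be, bj, cd, ce, cg, cj, df, dj, fg, fi
  2-simplices (5): abe, ace, acg, bdj, cdj

giving chain groups C_0 ≅ Z^10, C_1 ≅ Z^16, C_2 ≅ Z^5.

Boundary ∂_1: C_1 → C_0 sends each edge [p,q] (with p < q) to q − p. For instance
  ∂ae = e − a.
The resulting 10×16 matrix has rank 9, and its Smith normal form has invariant factors (1,1,1,1,1,1,1,1,1).

The boundary map ∂_2: C_2 → C_1 maps a triangle to the signed sum of its edges. For instance
  ∂bdj = dj − bj + bd,
  ∂abe = be − ae + ab.
The resulting 16×5 matrix has rank 5, and its Smith normal form has invariant factors (1,1,1,1,1).

From H_k ≅ ker(∂_k) / im(∂_{k+1}) we obtain:

  H_0: rank C_0 − rank ∂_1 = 10 − 9 = 1, and the invariant factors of ∂_1 are all 1, so H_0 = Z.
  H_1: rank ker ∂_1 − rank ∂_2 = (16 − 9) − 5 = 2, and the invariant factors of ∂_2 are all 1, so H_1 = Z^2.
  H_2: rank ker ∂_2 − rank ∂_3 = (5 − 5) − 0 = 0, and there is no ∂_3, so H_2 = 0.

H_0 = Z,  H_1 = Z^2,  H_2 = 0.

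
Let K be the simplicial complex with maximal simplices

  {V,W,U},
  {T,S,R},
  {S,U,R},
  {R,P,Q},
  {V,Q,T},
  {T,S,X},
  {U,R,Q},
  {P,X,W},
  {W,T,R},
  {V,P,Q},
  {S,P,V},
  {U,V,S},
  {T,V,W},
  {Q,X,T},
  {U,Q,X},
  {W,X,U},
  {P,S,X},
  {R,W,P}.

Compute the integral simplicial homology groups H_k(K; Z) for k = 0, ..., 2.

Order the vertices as P < Q < R < S < T < U < V < W < X. Listing each simplex with vertices in this order, K has dimension 2 with simplices:

  0-simplices (9): P, Q, R, S, T, U, V, W, X
  1-simplices (27): PQ, PR, PS, PV, PW, PX, QR, QT, QU, QV, QX, RS, RT, RU, RW, ST, SU, SV, SX, TV, TW, TX, UV, UW, UX, VW, WX
  2-simplices (18): PQR, PQV, PRW, PSV, PSX, PWX, QRU, QTV, QTX, QUX, RST, RSU, RTW, STX, SUV, TVW, UVW, UWX

so the chain groups are C_0 ≅ Z^9, C_1 ≅ Z^27, C_2 ≅ Z^18.

Boundary ∂_1: C_1 → C_0 maps an edge to its endpoints' difference, ∂[p,q] = q − p.
The 9×27 boundary matrix has rank 8 and Smith normal form diag(1,1,1,1,1,1,1,1).

∂_2: C_2 → C_1 sends each 2-simplex [p,q,r] to [q,r] − [p,r] + [p,q]. For instance
  ∂RTW = TW − RW + RT,
  ∂TVW = VW − TW + TV.
The resulting 27×18 matrix has rank 17, and its Smith normal form has invariant factors (1,1,1,1,1,1,1,1,1,1,1,1,1,1,1,1,1).

From H_k ≅ ker(∂_k) / im(∂_{k+1}) we obtain:

  H_0: rank C_0 − rank ∂_1 = 9 − 8 = 1, and the invariant factors of ∂_1 are all 1, so H_0 ≅ Z.
  H_1: rank ker ∂_1 − rank ∂_2 = (27 − 8) − 17 = 2, and the invariant factors of ∂_2 are all 1, so H_1 ≅ Z^2.
  H_2: rank ker ∂_2 − rank ∂_3 = (18 − 17) − 0 = 1, and there is no ∂_3, so H_2 ≅ Z.

H_0 = Z,  H_1 = Z^2,  H_2 = Z.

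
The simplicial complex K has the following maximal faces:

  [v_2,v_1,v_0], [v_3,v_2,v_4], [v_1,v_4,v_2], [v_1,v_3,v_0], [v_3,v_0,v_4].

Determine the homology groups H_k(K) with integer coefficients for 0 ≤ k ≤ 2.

H_0 ≅ Z,  H_1 ≅ Z,  H_2 = 0.

We work with the vertex ordering v_0 < v_1 < v_2 < v_3 < v_4. The simplices of K, each written with vertices in increasing order, are:

  0-simplices (5): [v_0], [v_1], [v_2], [v_3], [v_4]
  1-simplices (10): [v_0,v_1], [v_0,v_2], [v_0,v_3], [v_0,v_4], [v_1,v_2], [v_1,v_3], [v_1,v_4], [v_2,v_3], [v_2,v_4], [v_3,v_4]
  2-simplices (5): [v_0,v_1,v_2], [v_0,v_1,v_3], [v_0,v_3,v_4], [v_1,v_2,v_4], [v_2,v_3,v_4]

Hence C_0 ≅ Z^5, C_1 ≅ Z^10, C_2 ≅ Z^5.

Boundary ∂_1: C_1 → C_0 maps an edge to its endpoints' difference, ∂[p,q] = q − p. For instance
  ∂[v_0,v_2] = [v_2] − [v_0].
The resulting 5×10 matrix has rank 4, and its Smith normal form has invariant factors (1,1,1,1).

∂_2: C_2 → C_1 sends each 2-simplex [p,q,r] to [q,r] − [p,r] + [p,q]. For instance
  ∂[v_0,v_1,v_2] = [v_1,v_2] − [v_0,v_2] + [v_0,v_1],
  ∂[v_0,v_3,v_4] = [v_3,v_4] − [v_0,v_4] + [v_0,v_3].
The 10×5 boundary matrix has rank 5 and Smith normal form diag(1,1,1,1,1).

From H_k ≅ ker(∂_k) / im(∂_{k+1}) we obtain:

  H_0: rank C_0 − rank ∂_1 = 5 − 4 = 1, and the invariant factors of ∂_1 are all 1, so H_0 ≅ Z.
  H_1: rank ker ∂_1 − rank ∂_2 = (10 − 4) − 5 = 1, and the invariant factors of ∂_2 are all 1, so H_1 ≅ Z.
  H_2: rank ker ∂_2 − rank ∂_3 = (5 − 5) − 0 = 0, and there is no ∂_3, so H_2 ≅ 0.

As a check, the Euler characteristic is 5 − 10 + 5 = 0, which agrees with 1 − 1 + 0 = 0.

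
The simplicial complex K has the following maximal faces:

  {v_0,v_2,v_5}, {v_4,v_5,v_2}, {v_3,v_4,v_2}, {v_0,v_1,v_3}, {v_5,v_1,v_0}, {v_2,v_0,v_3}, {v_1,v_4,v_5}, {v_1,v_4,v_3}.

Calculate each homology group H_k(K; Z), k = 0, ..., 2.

H_0 = Z,  H_1 = 0,  H_2 = Z.

Order the vertices as v_0 < v_1 < v_2 < v_3 < v_4 < v_5. Listing each simplex with vertices in this order, K has dimension 2 with simplices:

  0-simplices (6): [v_0], [v_1], [v_2], [v_3], [v_4], [v_5]
  1-simplices (12): [v_0,v_1], [v_0,v_2], [v_0,v_3], [v_0,v_5], [v_1,v_3], [v_1,v_4], [v_1,v_5], [v_2,v_3], [v_2,v_4], [v_2,v_5], [v_3,v_4], [v_4,v_5]
  2-simplices (8): [v_0,v_1,v_3], [v_0,v_1,v_5], [v_0,v_2,v_3], [v_0,v_2,v_5], [v_1,v_3,v_4], [v_1,v_4,v_5], [v_2,v_3,v_4], [v_2,v_4,v_5]

so the chain groups are C_0 ≅ Z^6, C_1 ≅ Z^12, C_2 ≅ Z^8.

∂_1: C_1 → C_0 maps an edge to its endpoints' difference, ∂[p,q] = q − p. For instance
  ∂[v_2,v_5] = [v_5] − [v_2].
As a 6×12 matrix over Z this has rank 5, with invariant factors (1,1,1,1,1).

Boundary ∂_2: C_2 → C_1 sends each 2-simplex [p,q,r] to [q,r] − [p,r] + [p,q]. For instance
  ∂[v_0,v_1,v_5] = [v_1,v_5] − [v_0,v_5] + [v_0,v_1],
  ∂[v_2,v_3,v_4] = [v_3,v_4] − [v_2,v_4] + [v_2,v_3].
The 12×8 boundary matrix has rank 7 and Smith normal form diag(1,1,1,1,1,1,1).

Now H_k = ker ∂_k / im ∂_{k+1}, so:

  H_0: rank C_0 − rank ∂_1 = 6 − 5 = 1, and the invariant factors of ∂_1 are all 1, so H_0 ≅ Z.
  H_1: rank ker ∂_1 − rank ∂_2 = (12 − 5) − 7 = 0, and the invariant factors of ∂_2 are all 1, so H_1 ≅ 0.
  H_2: rank ker ∂_2 − rank ∂_3 = (8 − 7) − 0 = 1, and there is no ∂_3, so H_2 ≅ Z.

(K is a triangulation of the 2-sphere S^2.)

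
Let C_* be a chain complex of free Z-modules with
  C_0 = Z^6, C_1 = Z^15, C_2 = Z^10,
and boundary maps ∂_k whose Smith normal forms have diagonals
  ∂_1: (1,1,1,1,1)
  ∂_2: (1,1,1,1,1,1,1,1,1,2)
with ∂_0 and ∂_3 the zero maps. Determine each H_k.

H_0: b_0 = 6 − 0 − 5 = 1; torsion from ∂_1 factors > 1: none. So H_0 ≅ Z.
H_1: b_1 = 15 − 5 − 10 = 0; torsion from ∂_2 factors > 1: [2]. So H_1 ≅ Z/2.
H_2: b_2 = 10 − 10 − 0 = 0; torsion from ∂_3 factors > 1: none. So H_2 ≅ 0.

H_0 ≅ Z,  H_1 ≅ Z/2,  H_2 = 0.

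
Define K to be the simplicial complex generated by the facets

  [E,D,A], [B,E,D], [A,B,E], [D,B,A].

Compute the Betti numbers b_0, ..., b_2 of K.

b_0 = 1, b_1 = 0, b_2 = 1.

Order the vertices as A < B < D < E. Listing each simplex with vertices in this order, K has dimension 2 with simplices:

  0-simplices (4): A, B, D, E
  1-simplices (6): AB, AD, AE, BD, BE, DE
  2-simplices (4): ABD, ABE, ADE, BDE

Hence C_0 ≅ Z^4, C_1 ≅ Z^6, C_2 ≅ Z^4.

The boundary map ∂_1: C_1 → C_0 sends each edge [p,q] (with p < q) to q − p. For instance
  ∂AD = D − A.
This gives a 4×6 integer matrix of rank 3; reducing to Smith normal form yields diagonal entries (1,1,1).

The boundary map ∂_2: C_2 → C_1 sends each 2-simplex [p,q,r] to [q,r] − [p,r] + [p,q]. For instance
  ∂ABD = BD − AD + AB,
  ∂BDE = DE − BE + BD.
This gives a 6×4 integer matrix of rank 3; reducing to Smith normal form yields diagonal entries (1,1,1).

Reading off H_k = ker ∂_k / im ∂_{k+1}:

  H_0: rank C_0 − rank ∂_1 = 4 − 3 = 1, and the invariant factors of ∂_1 are all 1, so H_0 = Z.
  H_1: rank ker ∂_1 − rank ∂_2 = (6 − 3) − 3 = 0, and the invariant factors of ∂_2 are all 1, so H_1 = 0.
  H_2: rank ker ∂_2 − rank ∂_3 = (4 − 3) − 0 = 1, and there is no ∂_3, so H_2 = Z.

Hence the Betti numbers are b_0 = 1, b_1 = 0, b_2 = 1.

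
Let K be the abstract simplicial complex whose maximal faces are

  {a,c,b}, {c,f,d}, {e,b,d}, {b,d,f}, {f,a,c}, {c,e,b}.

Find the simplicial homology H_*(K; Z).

H_0 ≅ Z,  H_1 ≅ Z,  H_2 = 0.

We work with the vertex ordering a < b < c < d < e < f. The simplices of K, each written with vertices in increasing order, are:

  0-simplices (6): a, b, c, d, e, f
  1-simplices (12): ab, ac, af, bc, bd, be, bf, cd, ce, cf, de, df
  2-simplices (6): abc, acf, bce, bde, bdf, cdf

Hence C_0 ≅ Z^6, C_1 ≅ Z^12, C_2 ≅ Z^6.

∂_1: C_1 → C_0 is given by ∂[p,q] = [q] − [p]. For instance
  ∂df = f − d.
The resulting 6×12 matrix has rank 5, and its Smith normal form has invariant factors (1,1,1,1,1).

∂_2: C_2 → C_1 maps a triangle to the signed sum of its edges. For instance
  ∂abc = bc − ac + ab,
  ∂cdf = df − cf + cd.
The resulting 12×6 matrix has rank 6, and its Smith normal form has invariant factors (1,1,1,1,1,1).

From H_k ≅ ker(∂_k) / im(∂_{k+1}) we obtain:

  H_0: rank C_0 − rank ∂_1 = 6 − 5 = 1, and the invariant factors of ∂_1 are all 1, so H_0 = Z.
  H_1: rank ker ∂_1 − rank ∂_2 = (12 − 5) − 6 = 1, and the invariant factors of ∂_2 are all 1, so H_1 = Z.
  H_2: rank ker ∂_2 − rank ∂_3 = (6 − 6) − 0 = 0, and there is no ∂_3, so H_2 = 0.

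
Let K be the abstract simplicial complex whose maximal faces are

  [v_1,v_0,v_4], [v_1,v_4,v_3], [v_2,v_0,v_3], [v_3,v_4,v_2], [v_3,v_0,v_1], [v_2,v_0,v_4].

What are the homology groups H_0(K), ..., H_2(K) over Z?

H_0 ≅ Z,  H_1 = 0,  H_2 ≅ Z.

We work with the vertex ordering v_0 < v_1 < v_2 < v_3 < v_4. The simplices of K, each written with vertices in increasing order, are:

  0-simplices (5): [v_0], [v_1], [v_2], [v_3], [v_4]
  1-simplices (9): [v_0,v_1], [v_0,v_2], [v_0,v_3], [v_0,v_4], [v_1,v_3], [v_1,v_4], [v_2,v_3], [v_2,v_4], [v_3,v_4]
  2-simplices (6): [v_0,v_1,v_3], [v_0,v_1,v_4], [v_0,v_2,v_3], [v_0,v_2,v_4], [v_1,v_3,v_4], [v_2,v_3,v_4]

giving chain groups C_0 ≅ Z^5, C_1 ≅ Z^9, C_2 ≅ Z^6.

∂_1: C_1 → C_0 is given by ∂[p,q] = [q] − [p]. For instance
  ∂[v_0,v_2] = [v_2] − [v_0].
This gives a 5×9 integer matrix of rank 4; reducing to Smith normal form yields diagonal entries (1,1,1,1).

Boundary ∂_2: C_2 → C_1 maps a triangle to the signed sum of its edges. For instance
  ∂[v_0,v_2,v_4] = [v_2,v_4] − [v_0,v_4] + [v_0,v_2],
  ∂[v_0,v_1,v_3] = [v_1,v_3] − [v_0,v_3] + [v_0,v_1].
As a 9×6 matrix over Z this has rank 5, with invariant factors (1,1,1,1,1).

Reading off H_k = ker ∂_k / im ∂_{k+1}:

  H_0: rank C_0 − rank ∂_1 = 5 − 4 = 1, and the invariant factors of ∂_1 are all 1, so H_0 = Z.
  H_1: rank ker ∂_1 − rank ∂_2 = (9 − 4) − 5 = 0, and the invariant factors of ∂_2 are all 1, so H_1 = 0.
  H_2: rank ker ∂_2 − rank ∂_3 = (6 − 5) − 0 = 1, and there is no ∂_3, so H_2 = Z.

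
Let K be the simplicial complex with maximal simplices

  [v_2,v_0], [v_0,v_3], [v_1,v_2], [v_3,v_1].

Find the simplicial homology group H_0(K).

Fix the vertex order v_0 < v_1 < v_2 < v_3 and write every simplex with vertices in increasing order. Then dim K = 1 and the simplices of K are:

  0-simplices (4): [v_0], [v_1], [v_2], [v_3]
  1-simplices (4): [v_0,v_2], [v_0,v_3], [v_1,v_2], [v_1,v_3]

so the chain groups are C_0 ≅ Z^4, C_1 ≅ Z^4.

The boundary map ∂_1: C_1 → C_0 sends each edge [p,q] (with p < q) to q − p. For instance
  ∂[v_1,v_2] = [v_2] − [v_1].
The resulting 4×4 matrix has rank 3, and its Smith normal form has invariant factors (1,1,1).

Now H_k = ker ∂_k / im ∂_{k+1}, so:

  H_0: rank C_0 − rank ∂_1 = 4 − 3 = 1, and the invariant factors of ∂_1 are all 1, so H_0 = Z.

H_0 ≅ Z.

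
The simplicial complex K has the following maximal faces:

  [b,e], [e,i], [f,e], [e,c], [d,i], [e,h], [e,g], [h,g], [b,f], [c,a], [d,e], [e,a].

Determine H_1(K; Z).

Fix the vertex order a < b < c < d < e < f < g < h < i and write every simplex with vertices in increasing order. Then dim K = 1 and the simplices of K are:

  0-simplices (9): a, b, c, d, e, f, g, h, i
  1-simplices (12): ac, ae, be, bf, ce, de, di, ef, eg, eh, ei, gh

giving chain groups C_0 ≅ Z^9, C_1 ≅ Z^12.

Boundary ∂_1: C_1 → C_0 sends each edge [p,q] (with p < q) to q − p. For instance
  ∂ae = e − a.
The 9×12 boundary matrix has rank 8 and Smith normal form diag(1,1,1,1,1,1,1,1).

Computing H_k = (kernel of ∂_k) / (image of ∂_{k+1}):

  H_1: rank ker ∂_1 − rank ∂_2 = (12 − 8) − 0 = 4, and there is no ∂_2, so H_1 ≅ Z^4.

H_1 ≅ Z^4.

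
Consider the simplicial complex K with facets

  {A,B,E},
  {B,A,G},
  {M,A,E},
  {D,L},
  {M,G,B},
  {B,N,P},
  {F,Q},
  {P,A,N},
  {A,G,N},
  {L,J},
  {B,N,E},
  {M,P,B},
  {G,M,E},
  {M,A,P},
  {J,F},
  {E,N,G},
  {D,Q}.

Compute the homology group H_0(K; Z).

Take the total order A < B < D < E < F < G < J < L < M < N < P < Q on the vertex set. Then K (dimension 2) consists of the simplices:

  0-simplices (12): A, B, D, E, F, G, J, L, M, N, P, Q
  1-simplices (23): AB, AE, AG, AM, AN, AP, BE, BG, BM, BN, BP, DL, DQ, EG, EM, EN, FJ, FQ, GM, GN, JL, MP, NP
  2-simplices (12): ABE, ABG, AEM, AGN, AMP, ANP, BEN, BGM, BMP, BNP, EGM, EGN

so the chain groups are C_0 ≅ Z^12, C_1 ≅ Z^23, C_2 ≅ Z^12.

Boundary ∂_1: C_1 → C_0 sends each edge [p,q] (with p < q) to q − p. For instance
  ∂AB = B − A.
The resulting 12×23 matrix has rank 10, and its Smith normal form has invariant factors (1,1,1,1,1,1,1,1,1,1).

∂_2: C_2 → C_1 acts by ∂[p,q,r] = [q,r] − [p,r] + [p,q]. For instance
  ∂BNP = NP − BP + BN,
  ∂BMP = MP − BP + BM.
As a 23×12 matrix over Z this has rank 12, with invariant factors (1,1,1,1,1,1,1,1,1,1,1,2).

Computing H_k = (kernel of ∂_k) / (image of ∂_{k+1}):

  H_0: rank C_0 − rank ∂_1 = 12 − 10 = 2, and the invariant factors of ∂_1 are all 1, so H_0 = Z^2.

H_0 = Z^2.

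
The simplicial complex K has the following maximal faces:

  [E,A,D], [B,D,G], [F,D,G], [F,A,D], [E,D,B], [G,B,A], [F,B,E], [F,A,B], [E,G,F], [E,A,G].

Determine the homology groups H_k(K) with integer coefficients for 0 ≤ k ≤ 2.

K has 6 vertices, 15 edges, 10 triangles.
rank ∂_0 = 0, rank ∂_1 = 5 ⇒ b_0 = 6 − 0 − 5 = 1; all invariant factors of ∂_1 are 1 so no torsion. So H_0 ≅ Z.
rank ∂_1 = 5, rank ∂_2 = 10 ⇒ b_1 = 15 − 5 − 10 = 0; ∂_2 has invariant factor(s) [2] giving torsion. So H_1 ≅ Z/2.
rank ∂_2 = 10, rank ∂_3 = 0 ⇒ b_2 = 10 − 10 − 0 = 0. So H_2 ≅ 0.

H_0 ≅ Z,  H_1 ≅ Z/2,  H_2 = 0.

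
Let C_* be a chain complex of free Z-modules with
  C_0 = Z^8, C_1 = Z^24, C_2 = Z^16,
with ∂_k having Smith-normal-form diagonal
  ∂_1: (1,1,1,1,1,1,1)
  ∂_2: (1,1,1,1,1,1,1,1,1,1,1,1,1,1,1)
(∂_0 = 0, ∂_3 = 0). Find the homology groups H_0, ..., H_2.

H_0: b_0 = 8 − 0 − 7 = 1; torsion from ∂_1 factors > 1: none. So H_0 ≅ Z.
H_1: b_1 = 24 − 7 − 15 = 2; torsion from ∂_2 factors > 1: none. So H_1 ≅ Z^2.
H_2: b_2 = 16 − 15 − 0 = 1; torsion from ∂_3 factors > 1: none. So H_2 ≅ Z.

H_0 ≅ Z,  H_1 ≅ Z^2,  H_2 ≅ Z.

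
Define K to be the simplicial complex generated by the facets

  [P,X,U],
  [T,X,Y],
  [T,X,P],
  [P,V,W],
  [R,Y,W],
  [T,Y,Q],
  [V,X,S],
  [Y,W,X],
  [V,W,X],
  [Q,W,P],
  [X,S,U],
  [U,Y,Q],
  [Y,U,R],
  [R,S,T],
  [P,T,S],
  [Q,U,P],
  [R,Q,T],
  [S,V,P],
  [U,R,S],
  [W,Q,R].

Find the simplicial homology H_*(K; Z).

H_0 = Z,  H_1 = Z ⊕ Z/2Z,  H_2 = 0.

Order the vertices as P < Q < R < S < T < U < V < W < X < Y. Listing each simplex with vertices in this order, K has dimension 2 with simplices:

  0-simplices (10): P, Q, R, S, T, U, V, W, X, Y
  1-simplices (30): PQ, PS, PT, PU, PV, PW, PX, QR, QT, QU, QW, QY, RS, RT, RU, RW, RY, ST, SU, SV, SX, TX, TY, UX, UY, VW, VX, WX, WY, XY
  2-simplices (20): PQU, PQW, PST, PSV, PTX, PUX, PVW, QRT, QRW, QTY, QUY, RST, RSU, RUY, RWY, SUX, SVX, TXY, VWX, WXY

so the chain groups are C_0 ≅ Z^10, C_1 ≅ Z^30, C_2 ≅ Z^20.

The boundary map ∂_1: C_1 → C_0 maps an edge to its endpoints' difference, ∂[p,q] = q − p.
This gives a 10×30 integer matrix of rank 9; reducing to Smith normal form yields diagonal entries (1,1,1,1,1,1,1,1,1).

The boundary map ∂_2: C_2 → C_1 maps a triangle to the signed sum of its edges. For instance
  ∂RUY = UY − RY + RU,
  ∂PST = ST − PT + PS.
This gives a 30×20 integer matrix of rank 20; reducing to Smith normal form yields diagonal entries (1,1,1,1,1,1,1,1,1,1,1,1,1,1,1,1,1,1,1,2).

Computing H_k = (kernel of ∂_k) / (image of ∂_{k+1}):

  H_0: rank C_0 − rank ∂_1 = 10 − 9 = 1, and the invariant factors of ∂_1 are all 1, so H_0 = Z.
  H_1: rank ker ∂_1 − rank ∂_2 = (30 − 9) − 20 = 1, and ∂_2 has invariant factor 2 > 1, so H_1 = Z ⊕ Z/2Z.
  H_2: rank ker ∂_2 − rank ∂_3 = (20 − 20) − 0 = 0, and there is no ∂_3, so H_2 = 0.

(K is a triangulation of the Klein bottle.)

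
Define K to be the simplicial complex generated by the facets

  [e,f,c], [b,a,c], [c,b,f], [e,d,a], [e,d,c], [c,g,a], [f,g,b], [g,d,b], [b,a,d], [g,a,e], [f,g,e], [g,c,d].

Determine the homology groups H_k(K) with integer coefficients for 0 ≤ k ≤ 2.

Take the total order a < b < c < d < e < f < g on the vertex set. Then K (dimension 2) consists of the simplices:

  0-simplices (7): a, b, c, d, e, f, g
  1-simplices (18): ab, ac, ad, ae, ag, bc, bd, bf, bg, cd, ce, cf, cg, de, dg, ef, eg, fg
  2-simplices (12): abc, abd, acg, ade, aeg, bcf, bdg, bfg, cde, cdg, cef, efg

Hence C_0 ≅ Z^7, C_1 ≅ Z^18, C_2 ≅ Z^12.

∂_1: C_1 → C_0 sends each edge [p,q] (with p < q) to q − p. For instance
  ∂de = e − d.
The 7×18 boundary matrix has rank 6 and Smith normal form diag(1,1,1,1,1,1).

Boundary ∂_2: C_2 → C_1 maps a triangle to the signed sum of its edges. For instance
  ∂abc = bc − ac + ab,
  ∂bfg = fg − bg + bf.
This gives a 18×12 integer matrix of rank 12; reducing to Smith normal form yields diagonal entries (1,1,1,1,1,1,1,1,1,1,1,2).

Now H_k = ker ∂_k / im ∂_{k+1}, so:

  H_0: rank C_0 − rank ∂_1 = 7 − 6 = 1, and the invariant factors of ∂_1 are all 1, so H_0 ≅ Z.
  H_1: rank ker ∂_1 − rank ∂_2 = (18 − 6) − 12 = 0, and ∂_2 has invariant factor 2 > 1, so H_1 ≅ Z/2.
  H_2: rank ker ∂_2 − rank ∂_3 = (12 − 12) − 0 = 0, and there is no ∂_3, so H_2 ≅ 0.

As a check, the Euler characteristic is 7 − 18 + 12 = 1, which agrees with 1 − 0 + 0 = 1.

H_0 = Z,  H_1 = Z/2,  H_2 = 0.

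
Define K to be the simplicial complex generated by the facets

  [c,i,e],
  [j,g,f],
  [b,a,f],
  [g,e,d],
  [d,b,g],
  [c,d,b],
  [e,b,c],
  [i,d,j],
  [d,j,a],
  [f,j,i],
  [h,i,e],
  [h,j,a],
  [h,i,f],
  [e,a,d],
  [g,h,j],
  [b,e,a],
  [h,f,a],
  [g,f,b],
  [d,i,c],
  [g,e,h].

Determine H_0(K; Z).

H_0 ≅ Z.

Fix the vertex order a < b < c < d < e < f < g < h < i < j and write every simplex with vertices in increasing order. Then dim K = 2 and the simplices of K are:

  0-simplices (10): a, b, c, d, e, f, g, h, i, j
  1-simplices (30): ab, ad, ae, af, ah, aj, bc, bd, be, bf, bg, cd, ce, ci, de, dg, di, dj, eg, eh, ei, fg, fh, fi, fj, gh, gj, hi, hj, ij
  2-simplices (20): abe, abf, ade, adj, afh, ahj, bcd, bce, bdg, bfg, cdi, cei, deg, dij, egh, ehi, fgj, fhi, fij, ghj

so the chain groups are C_0 ≅ Z^10, C_1 ≅ Z^30, C_2 ≅ Z^20.

Boundary ∂_1: C_1 → C_0 maps an edge to its endpoints' difference, ∂[p,q] = q − p. For instance
  ∂gj = j − g.
This gives a 10×30 integer matrix of rank 9; reducing to Smith normal form yields diagonal entries (1,1,1,1,1,1,1,1,1).

The boundary map ∂_2: C_2 → C_1 maps a triangle to the signed sum of its edges. For instance
  ∂ghj = hj − gj + gh,
  ∂egh = gh − eh + eg.
As a 30×20 matrix over Z this has rank 20, with invariant factors (1,1,1,1,1,1,1,1,1,1,1,1,1,1,1,1,1,1,1,2).

From H_k ≅ ker(∂_k) / im(∂_{k+1}) we obtain:

  H_0: rank C_0 − rank ∂_1 = 10 − 9 = 1, and the invariant factors of ∂_1 are all 1, so H_0 ≅ Z.

(K is a triangulation of the Klein bottle.)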